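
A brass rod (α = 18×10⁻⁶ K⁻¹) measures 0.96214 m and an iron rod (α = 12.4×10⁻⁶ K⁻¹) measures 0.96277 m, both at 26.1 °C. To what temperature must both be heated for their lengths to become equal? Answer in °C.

T = 143.2 °C

L₁(1 + α₁ΔT) = L₂(1 + α₂ΔT) ⇒ ΔT = (L₂ − L₁)/(α₁L₁ − α₂L₂)
L₂ − L₁ = 0.96277 − 0.96214 = 6.30×10⁻⁴ m
α₁L₁ − α₂L₂ = 18×10⁻⁶×0.96214 − 12.4×10⁻⁶×0.96277 = 5.380172×10⁻⁶ m/K
ΔT = 6.30×10⁻⁴ / 5.380172×10⁻⁶ = 117.097 K
T = 26.1 + 117.097 = 143.197 °C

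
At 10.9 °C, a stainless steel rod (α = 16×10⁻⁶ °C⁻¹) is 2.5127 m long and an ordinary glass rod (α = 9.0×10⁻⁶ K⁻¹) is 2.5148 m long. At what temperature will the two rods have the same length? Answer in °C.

Equal length when α₁L₁ΔT − α₂L₂ΔT = L₂ − L₁ = 2.10×10⁻³ m
α₁L₁ = 4.02032×10⁻⁵, α₂L₂ = 2.26332×10⁻⁵ → Δ(αL) = 1.757×10⁻⁵ m/K
ΔT = 2.10×10⁻³ / 1.757×10⁻⁵ = 119.522 K, so T = 10.9 + 119.522 = 130.422 °C

T = 130.4 °C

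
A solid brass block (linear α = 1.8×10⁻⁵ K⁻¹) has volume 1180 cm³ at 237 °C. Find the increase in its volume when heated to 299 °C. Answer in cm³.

Isotropic solid: β ≈ 3α = 5.4×10⁻⁵ /K; ΔT = 62 K
ΔV = 3αV₀ΔT = 3(1.8×10⁻⁵)(1180)(62) = 3.95 cm³

ΔV = 3.95 cm³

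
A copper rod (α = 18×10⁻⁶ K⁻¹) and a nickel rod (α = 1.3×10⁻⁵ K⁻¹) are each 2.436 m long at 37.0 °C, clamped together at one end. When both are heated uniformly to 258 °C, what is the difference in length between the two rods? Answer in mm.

ΔT = 221.0 K
copper: ΔL = 18×10⁻⁶ × 2.436 m × 221.0 = 9.6904×10⁻³ m = 9.6904 mm
nickel: ΔL = 1.3×10⁻⁵ × 2.436 m × 221.0 = 6.9986×10⁻³ m = 6.9986 mm
difference = 9.6904 − 6.9986 = 2.6918 mm

2.69 mm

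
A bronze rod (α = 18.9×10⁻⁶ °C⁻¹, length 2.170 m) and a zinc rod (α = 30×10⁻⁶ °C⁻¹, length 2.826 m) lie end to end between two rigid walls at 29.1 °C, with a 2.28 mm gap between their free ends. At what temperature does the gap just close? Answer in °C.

T = 47.2 °C

Gap closes when ΔL₁ + ΔL₂ = 2.28 mm = 2.28×10⁻³ m
(α₁L₁ + α₂L₂)ΔT = g
α₁L₁ + α₂L₂ = 18.9×10⁻⁶×2.170 + 30×10⁻⁶×2.826 = 1.25793×10⁻⁴ m/K
ΔT = 2.28×10⁻³ / 1.25793×10⁻⁴ = 18.125 K
T = 29.1 + 18.125 = 47.225 °C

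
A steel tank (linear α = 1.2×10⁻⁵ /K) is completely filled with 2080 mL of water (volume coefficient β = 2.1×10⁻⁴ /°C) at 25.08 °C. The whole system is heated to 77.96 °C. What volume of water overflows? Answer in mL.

19.1 mL

The tank also expands: β_container ≈ 3α = 3.6×10⁻⁵ /K
Net overflow = V₀(β_liq − 3α_cont)ΔT
β − 3α = 2.10×10⁻⁴ − 3.6×10⁻⁵ = 1.74×10⁻⁴ /K; ΔT = 52.88 K
ΔV = 2080 × 1.74×10⁻⁴ × 52.88 = 19.1 mL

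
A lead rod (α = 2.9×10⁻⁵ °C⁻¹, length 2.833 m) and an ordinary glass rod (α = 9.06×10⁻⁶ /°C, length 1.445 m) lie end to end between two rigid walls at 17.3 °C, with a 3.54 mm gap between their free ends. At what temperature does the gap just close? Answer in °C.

Gap closes when ΔL₁ + ΔL₂ = 3.54 mm = 3.54×10⁻³ m
(α₁L₁ + α₂L₂)ΔT = g
α₁L₁ + α₂L₂ = 2.9×10⁻⁵×2.833 + 9.06×10⁻⁶×1.445 = 9.52487×10⁻⁵ m/K
ΔT = 3.54×10⁻³ / 9.52487×10⁻⁵ = 37.166 K
T = 17.3 + 37.166 = 54.466 °C

T = 54.5 °C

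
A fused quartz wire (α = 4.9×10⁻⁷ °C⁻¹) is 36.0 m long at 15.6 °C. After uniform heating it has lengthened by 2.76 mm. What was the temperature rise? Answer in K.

ΔT = 156 K

ΔL = αL₀ΔT ⇒ ΔT = ΔL / (αL₀)
ΔT = 2.76×10⁻³ m / (4.9×10⁻⁷ × 36.0 m) = 156.46 K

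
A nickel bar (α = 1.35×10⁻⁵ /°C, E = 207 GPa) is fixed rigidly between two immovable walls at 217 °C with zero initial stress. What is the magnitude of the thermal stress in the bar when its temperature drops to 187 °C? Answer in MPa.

σ = 83.8 MPa

Fully constrained: the free strain ε = αΔT is blocked, so σ = Eε = EαΔT.
|ΔT| = 30 K
σ = 207×10⁹ × 1.35×10⁻⁵ × 30 = 8.38×10⁷ Pa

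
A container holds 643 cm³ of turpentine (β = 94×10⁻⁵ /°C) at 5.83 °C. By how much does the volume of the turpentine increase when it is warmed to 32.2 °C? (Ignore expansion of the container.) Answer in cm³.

ΔV = 15.9 cm³

|ΔT| = |32.2 − 5.83| = 26.37 K
ΔV = βV₀ΔT = (94×10⁻⁵)(643)(26.37) = 15.9 cm³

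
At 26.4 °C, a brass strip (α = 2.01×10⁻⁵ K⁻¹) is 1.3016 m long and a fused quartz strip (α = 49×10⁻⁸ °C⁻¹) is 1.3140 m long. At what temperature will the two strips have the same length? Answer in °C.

T = 512.3 °C

Equal length when α₁L₁ΔT − α₂L₂ΔT = L₂ − L₁ = 1.24×10⁻² m
α₁L₁ = 2.616216×10⁻⁵, α₂L₂ = 6.4386×10⁻⁷ → Δ(αL) = 2.55183×10⁻⁵ m/K
ΔT = 1.24×10⁻² / 2.55183×10⁻⁵ = 485.926 K, so T = 26.4 + 485.926 = 512.326 °C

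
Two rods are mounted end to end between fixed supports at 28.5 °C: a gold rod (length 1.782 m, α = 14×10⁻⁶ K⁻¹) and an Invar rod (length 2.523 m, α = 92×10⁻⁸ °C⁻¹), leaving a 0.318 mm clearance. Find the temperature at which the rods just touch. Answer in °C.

T = 40.2 °C

Gap closes when ΔL₁ + ΔL₂ = 0.318 mm = 3.18×10⁻⁴ m
(α₁L₁ + α₂L₂)ΔT = g
α₁L₁ + α₂L₂ = 14×10⁻⁶×1.782 + 92×10⁻⁸×2.523 = 2.726916×10⁻⁵ m/K
ΔT = 3.18×10⁻⁴ / 2.726916×10⁻⁵ = 11.662 K
T = 28.5 + 11.662 = 40.162 °C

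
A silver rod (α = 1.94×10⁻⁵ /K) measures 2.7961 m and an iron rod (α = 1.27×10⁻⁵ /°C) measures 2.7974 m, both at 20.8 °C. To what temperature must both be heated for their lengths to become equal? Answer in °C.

L₁(1 + α₁ΔT) = L₂(1 + α₂ΔT) ⇒ ΔT = (L₂ − L₁)/(α₁L₁ − α₂L₂)
L₂ − L₁ = 2.7974 − 2.7961 = 1.30×10⁻³ m
α₁L₁ − α₂L₂ = 1.94×10⁻⁵×2.7961 − 1.27×10⁻⁵×2.7974 = 1.871736×10⁻⁵ m/K
ΔT = 1.30×10⁻³ / 1.871736×10⁻⁵ = 69.4542 K
T = 20.8 + 69.4542 = 90.2542 °C

T = 90.25 °C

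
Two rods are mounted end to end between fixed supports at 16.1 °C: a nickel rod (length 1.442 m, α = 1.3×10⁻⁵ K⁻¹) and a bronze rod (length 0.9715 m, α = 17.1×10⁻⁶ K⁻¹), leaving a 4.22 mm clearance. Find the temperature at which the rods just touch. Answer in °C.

T = 135 °C

Gap closes when ΔL₁ + ΔL₂ = 4.22 mm = 4.22×10⁻³ m
(α₁L₁ + α₂L₂)ΔT = g
α₁L₁ + α₂L₂ = 1.3×10⁻⁵×1.442 + 17.1×10⁻⁶×0.9715 = 3.535865×10⁻⁵ m/K
ΔT = 4.22×10⁻³ / 3.535865×10⁻⁵ = 119.35 K
T = 16.1 + 119.35 = 135.45 °C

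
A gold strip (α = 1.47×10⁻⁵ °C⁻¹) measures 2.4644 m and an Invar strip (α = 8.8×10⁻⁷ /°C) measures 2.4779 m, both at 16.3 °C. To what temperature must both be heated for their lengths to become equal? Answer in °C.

Equal length when α₁L₁ΔT − α₂L₂ΔT = L₂ − L₁ = 1.35×10⁻² m
α₁L₁ = 3.622668×10⁻⁵, α₂L₂ = 2.180552×10⁻⁶ → Δ(αL) = 3.4046128×10⁻⁵ m/K
ΔT = 1.35×10⁻² / 3.4046128×10⁻⁵ = 396.521 K, so T = 16.3 + 396.521 = 412.821 °C

T = 412.8 °C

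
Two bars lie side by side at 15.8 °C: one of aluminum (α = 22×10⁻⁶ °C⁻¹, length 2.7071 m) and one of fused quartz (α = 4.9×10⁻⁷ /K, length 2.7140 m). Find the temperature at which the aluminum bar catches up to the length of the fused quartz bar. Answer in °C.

T = 134.3 °C

L₁(1 + α₁ΔT) = L₂(1 + α₂ΔT) ⇒ ΔT = (L₂ − L₁)/(α₁L₁ − α₂L₂)
L₂ − L₁ = 2.7140 − 2.7071 = 6.90×10⁻³ m
α₁L₁ − α₂L₂ = 22×10⁻⁶×2.7071 − 4.9×10⁻⁷×2.7140 = 5.822634×10⁻⁵ m/K
ΔT = 6.90×10⁻³ / 5.822634×10⁻⁵ = 118.503 K
T = 15.8 + 118.503 = 134.303 °C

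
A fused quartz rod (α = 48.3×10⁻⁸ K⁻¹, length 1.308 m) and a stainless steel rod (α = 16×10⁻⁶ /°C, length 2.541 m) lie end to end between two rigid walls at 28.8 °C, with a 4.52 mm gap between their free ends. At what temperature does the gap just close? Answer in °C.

α₁L₁ = 6.31764×10⁻⁷ m/K, α₂L₂ = 4.0656×10⁻⁵ m/K → total 4.1287764×10⁻⁵ m/K
ΔT = g/(α₁L₁+α₂L₂) = 4.52×10⁻³ / 4.1287764×10⁻⁵ = 109.48 K
T = 28.8 + 109.48 = 138.28 °C

T = 138 °C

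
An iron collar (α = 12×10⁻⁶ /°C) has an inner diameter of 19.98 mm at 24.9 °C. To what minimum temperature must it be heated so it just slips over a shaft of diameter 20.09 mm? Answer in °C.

Required Δd = 20.09 − 19.98 = 0.11 mm
Δd = αd₀ΔT ⇒ ΔT = Δd/(αd₀) = 0.11 / (12×10⁻⁶ × 19.98) = 458.79 K
T_min = 24.9 + 458.79 = 483.69 °C

T = 484 °C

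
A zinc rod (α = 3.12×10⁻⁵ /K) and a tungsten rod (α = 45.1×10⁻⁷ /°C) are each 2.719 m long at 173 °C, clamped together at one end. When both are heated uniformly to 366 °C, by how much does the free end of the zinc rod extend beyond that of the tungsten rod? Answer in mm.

ΔT = 193 K
zinc: ΔL = 3.12×10⁻⁵ × 2.719 m × 193 = 1.6373×10⁻² m = 16.373 mm
tungsten: ΔL = 45.1×10⁻⁷ × 2.719 m × 193 = 2.3667×10⁻³ m = 2.3667 mm
difference = 16.373 − 2.3667 = 14.0063 mm

14.0 mm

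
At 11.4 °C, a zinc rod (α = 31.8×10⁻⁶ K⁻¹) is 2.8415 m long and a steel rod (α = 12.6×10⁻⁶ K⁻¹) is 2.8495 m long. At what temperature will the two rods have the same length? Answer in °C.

T = 158.3 °C

L₁(1 + α₁ΔT) = L₂(1 + α₂ΔT) ⇒ ΔT = (L₂ − L₁)/(α₁L₁ − α₂L₂)
L₂ − L₁ = 2.8495 − 2.8415 = 8.00×10⁻³ m
α₁L₁ − α₂L₂ = 31.8×10⁻⁶×2.8415 − 12.6×10⁻⁶×2.8495 = 5.4456×10⁻⁵ m/K
ΔT = 8.00×10⁻³ / 5.4456×10⁻⁵ = 146.908 K
T = 11.4 + 146.908 = 158.308 °C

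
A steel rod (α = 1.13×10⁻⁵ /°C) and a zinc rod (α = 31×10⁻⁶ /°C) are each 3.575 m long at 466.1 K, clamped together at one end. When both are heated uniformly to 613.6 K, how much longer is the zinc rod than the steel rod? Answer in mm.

ΔT = 147.5 K
steel: ΔL = 1.13×10⁻⁵ × 3.575 m × 147.5 = 5.9586×10⁻³ m = 5.9586 mm
zinc: ΔL = 31×10⁻⁶ × 3.575 m × 147.5 = 1.6347×10⁻² m = 16.347 mm
difference = 16.347 − 5.9586 = 10.3884 mm

10.4 mm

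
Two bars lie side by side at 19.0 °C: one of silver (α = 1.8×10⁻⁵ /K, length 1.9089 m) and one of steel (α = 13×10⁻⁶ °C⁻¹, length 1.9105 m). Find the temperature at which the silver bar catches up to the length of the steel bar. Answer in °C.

T = 187.0 °C

L₁(1 + α₁ΔT) = L₂(1 + α₂ΔT) ⇒ ΔT = (L₂ − L₁)/(α₁L₁ − α₂L₂)
L₂ − L₁ = 1.9105 − 1.9089 = 1.60×10⁻³ m
α₁L₁ − α₂L₂ = 1.8×10⁻⁵×1.9089 − 13×10⁻⁶×1.9105 = 9.5237×10⁻⁶ m/K
ΔT = 1.60×10⁻³ / 9.5237×10⁻⁶ = 168.002 K
T = 19.0 + 168.002 = 187.002 °C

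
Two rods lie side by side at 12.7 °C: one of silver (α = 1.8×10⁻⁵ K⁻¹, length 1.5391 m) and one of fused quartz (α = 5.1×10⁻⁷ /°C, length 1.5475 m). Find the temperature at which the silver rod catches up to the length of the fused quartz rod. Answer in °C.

T = 324.8 °C

Equal length when α₁L₁ΔT − α₂L₂ΔT = L₂ − L₁ = 8.40×10⁻³ m
α₁L₁ = 2.77038×10⁻⁵, α₂L₂ = 7.89225×10⁻⁷ → Δ(αL) = 2.6914575×10⁻⁵ m/K
ΔT = 8.40×10⁻³ / 2.6914575×10⁻⁵ = 312.099 K, so T = 12.7 + 312.099 = 324.799 °C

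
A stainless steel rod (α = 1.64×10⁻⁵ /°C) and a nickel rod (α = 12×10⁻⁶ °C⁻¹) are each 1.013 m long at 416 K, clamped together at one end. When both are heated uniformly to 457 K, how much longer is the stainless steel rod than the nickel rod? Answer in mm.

0.183 mm

ΔT = 41 K
stainless steel: ΔL = 1.64×10⁻⁵ × 1.013 m × 41 = 6.8114×10⁻⁴ m = 0.68114 mm
nickel: ΔL = 12×10⁻⁶ × 1.013 m × 41 = 4.9840×10⁻⁴ m = 0.49840 mm
difference = 0.68114 − 0.49840 = 0.18274 mm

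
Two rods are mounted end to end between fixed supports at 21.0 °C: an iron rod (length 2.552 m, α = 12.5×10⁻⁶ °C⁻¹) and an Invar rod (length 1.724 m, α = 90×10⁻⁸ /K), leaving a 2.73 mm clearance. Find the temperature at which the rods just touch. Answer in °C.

Gap closes when ΔL₁ + ΔL₂ = 2.73 mm = 2.73×10⁻³ m
(α₁L₁ + α₂L₂)ΔT = g
α₁L₁ + α₂L₂ = 12.5×10⁻⁶×2.552 + 90×10⁻⁸×1.724 = 3.34516×10⁻⁵ m/K
ΔT = 2.73×10⁻³ / 3.34516×10⁻⁵ = 81.61 K
T = 21.0 + 81.61 = 102.61 °C

T = 103 °C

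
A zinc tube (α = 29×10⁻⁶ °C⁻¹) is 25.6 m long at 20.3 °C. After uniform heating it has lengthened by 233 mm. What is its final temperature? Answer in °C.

ΔL = αL₀ΔT ⇒ ΔT = ΔL / (αL₀)
ΔT = 233×10⁻³ m / (29×10⁻⁶ × 25.6 m) = 313.85 K
T = 20.3 + 313.85 = 334.15 °C

T = 334 °C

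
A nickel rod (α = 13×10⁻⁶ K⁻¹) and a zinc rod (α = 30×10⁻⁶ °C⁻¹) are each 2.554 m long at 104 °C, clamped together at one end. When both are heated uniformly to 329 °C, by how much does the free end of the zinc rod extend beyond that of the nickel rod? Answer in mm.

9.77 mm

ΔT = 225 K
nickel: ΔL = 13×10⁻⁶ × 2.554 m × 225 = 7.4704×10⁻³ m = 7.4704 mm
zinc: ΔL = 30×10⁻⁶ × 2.554 m × 225 = 1.7239×10⁻² m = 17.239 mm
difference = 17.239 − 7.4704 = 9.7686 mm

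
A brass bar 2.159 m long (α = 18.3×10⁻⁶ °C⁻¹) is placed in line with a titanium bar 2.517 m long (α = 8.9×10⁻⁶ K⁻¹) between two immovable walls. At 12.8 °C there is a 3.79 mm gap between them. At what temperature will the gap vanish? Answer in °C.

α₁L₁ = 3.95097×10⁻⁵ m/K, α₂L₂ = 2.24013×10⁻⁵ m/K → total 6.1911×10⁻⁵ m/K
ΔT = g/(α₁L₁+α₂L₂) = 3.79×10⁻³ / 6.1911×10⁻⁵ = 61.217 K
T = 12.8 + 61.217 = 74.017 °C

T = 74.0 °C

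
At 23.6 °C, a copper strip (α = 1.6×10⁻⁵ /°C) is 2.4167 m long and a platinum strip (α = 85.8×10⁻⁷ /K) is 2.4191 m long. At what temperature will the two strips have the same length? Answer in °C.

T = 157.6 °C

Equal length when α₁L₁ΔT − α₂L₂ΔT = L₂ − L₁ = 2.40×10⁻³ m
α₁L₁ = 3.86672×10⁻⁵, α₂L₂ = 2.0755878×10⁻⁵ → Δ(αL) = 1.7911322×10⁻⁵ m/K
ΔT = 2.40×10⁻³ / 1.7911322×10⁻⁵ = 133.993 K, so T = 23.6 + 133.993 = 157.593 °C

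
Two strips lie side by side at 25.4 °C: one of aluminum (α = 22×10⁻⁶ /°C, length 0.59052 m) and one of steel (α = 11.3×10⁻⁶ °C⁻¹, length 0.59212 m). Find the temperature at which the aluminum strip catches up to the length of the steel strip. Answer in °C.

Equal length when α₁L₁ΔT − α₂L₂ΔT = L₂ − L₁ = 1.60×10⁻³ m
α₁L₁ = 1.299144×10⁻⁵, α₂L₂ = 6.690956×10⁻⁶ → Δ(αL) = 6.300484×10⁻⁶ m/K
ΔT = 1.60×10⁻³ / 6.300484×10⁻⁶ = 253.949 K, so T = 25.4 + 253.949 = 279.349 °C

T = 279.3 °C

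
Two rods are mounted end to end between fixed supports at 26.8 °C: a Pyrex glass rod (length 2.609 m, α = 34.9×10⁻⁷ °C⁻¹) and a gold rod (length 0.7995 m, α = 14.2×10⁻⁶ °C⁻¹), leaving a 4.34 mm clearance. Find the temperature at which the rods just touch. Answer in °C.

T = 239 °C

α₁L₁ = 9.10541×10⁻⁶ m/K, α₂L₂ = 1.13529×10⁻⁵ m/K → total 2.045831×10⁻⁵ m/K
ΔT = g/(α₁L₁+α₂L₂) = 4.34×10⁻³ / 2.045831×10⁻⁵ = 212.14 K
T = 26.8 + 212.14 = 238.94 °C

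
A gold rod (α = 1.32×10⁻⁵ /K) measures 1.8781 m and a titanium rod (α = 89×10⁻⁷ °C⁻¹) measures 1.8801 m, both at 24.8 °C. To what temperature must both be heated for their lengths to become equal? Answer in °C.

Equal length when α₁L₁ΔT − α₂L₂ΔT = L₂ − L₁ = 2.00×10⁻³ m
α₁L₁ = 2.479092×10⁻⁵, α₂L₂ = 1.673289×10⁻⁵ → Δ(αL) = 8.05803×10⁻⁶ m/K
ΔT = 2.00×10⁻³ / 8.05803×10⁻⁶ = 248.200 K, so T = 24.8 + 248.200 = 273.000 °C

T = 273.0 °C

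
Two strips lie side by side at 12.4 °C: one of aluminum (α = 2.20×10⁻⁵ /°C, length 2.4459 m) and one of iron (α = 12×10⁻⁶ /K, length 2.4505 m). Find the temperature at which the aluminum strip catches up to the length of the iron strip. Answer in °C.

Equal length when α₁L₁ΔT − α₂L₂ΔT = L₂ − L₁ = 4.60×10⁻³ m
α₁L₁ = 5.38098×10⁻⁵, α₂L₂ = 2.9406×10⁻⁵ → Δ(αL) = 2.44038×10⁻⁵ m/K
ΔT = 4.60×10⁻³ / 2.44038×10⁻⁵ = 188.495 K, so T = 12.4 + 188.495 = 200.895 °C

T = 200.9 °C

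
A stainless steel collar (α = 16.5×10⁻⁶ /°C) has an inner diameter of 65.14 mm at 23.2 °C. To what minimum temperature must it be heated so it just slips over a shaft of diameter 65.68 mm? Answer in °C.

T = 526 °C

Required Δd = 65.68 − 65.14 = 0.54 mm
Δd = αd₀ΔT ⇒ ΔT = Δd/(αd₀) = 0.54 / (16.5×10⁻⁶ × 65.14) = 502.41 K
T_min = 23.2 + 502.41 = 525.61 °C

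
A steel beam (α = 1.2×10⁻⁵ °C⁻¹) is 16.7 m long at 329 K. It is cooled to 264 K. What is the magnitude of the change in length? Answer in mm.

|ΔT| = |264 − 329| = 65 K
ΔL = αL₀ΔT = (1.2×10⁻⁵)(16.7)(65) = 1.30×10⁻² m

ΔL = 13.0 mm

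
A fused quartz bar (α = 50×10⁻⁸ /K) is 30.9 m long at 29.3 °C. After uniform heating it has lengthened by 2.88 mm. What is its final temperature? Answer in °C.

ΔL = αL₀ΔT ⇒ ΔT = ΔL / (αL₀)
ΔT = 2.88×10⁻³ m / (50×10⁻⁸ × 30.9 m) = 186.41 K
T = 29.3 + 186.41 = 215.71 °C

T = 216 °C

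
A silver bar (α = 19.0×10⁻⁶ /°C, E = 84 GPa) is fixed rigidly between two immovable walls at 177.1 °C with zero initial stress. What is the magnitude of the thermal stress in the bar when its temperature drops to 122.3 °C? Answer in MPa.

σ = 87.5 MPa

Fully constrained: the free strain ε = αΔT is blocked, so σ = Eε = EαΔT.
|ΔT| = 54.8 K
σ = 84.0×10⁹ × 19.0×10⁻⁶ × 54.8 = 8.75×10⁷ Pa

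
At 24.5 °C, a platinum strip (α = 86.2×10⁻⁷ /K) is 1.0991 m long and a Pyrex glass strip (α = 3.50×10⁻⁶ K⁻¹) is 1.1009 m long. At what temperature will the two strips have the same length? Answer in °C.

L₁(1 + α₁ΔT) = L₂(1 + α₂ΔT) ⇒ ΔT = (L₂ − L₁)/(α₁L₁ − α₂L₂)
L₂ − L₁ = 1.1009 − 1.0991 = 1.80×10⁻³ m
α₁L₁ − α₂L₂ = 86.2×10⁻⁷×1.0991 − 3.50×10⁻⁶×1.1009 = 5.621092×10⁻⁶ m/K
ΔT = 1.80×10⁻³ / 5.621092×10⁻⁶ = 320.222 K
T = 24.5 + 320.222 = 344.722 °C

T = 344.7 °C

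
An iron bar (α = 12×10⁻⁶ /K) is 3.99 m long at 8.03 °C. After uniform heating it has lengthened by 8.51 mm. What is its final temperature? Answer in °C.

T = 186 °C

ΔL = αL₀ΔT ⇒ ΔT = ΔL / (αL₀)
ΔT = 8.51×10⁻³ m / (12×10⁻⁶ × 3.99 m) = 177.74 K
T = 8.03 + 177.74 = 185.77 °C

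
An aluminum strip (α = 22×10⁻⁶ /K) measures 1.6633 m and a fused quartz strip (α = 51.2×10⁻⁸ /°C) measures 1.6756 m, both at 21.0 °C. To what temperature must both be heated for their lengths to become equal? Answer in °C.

T = 365.2 °C

Equal length when α₁L₁ΔT − α₂L₂ΔT = L₂ − L₁ = 1.23×10⁻² m
α₁L₁ = 3.65926×10⁻⁵, α₂L₂ = 8.579072×10⁻⁷ → Δ(αL) = 3.57346928×10⁻⁵ m/K
ΔT = 1.23×10⁻² / 3.57346928×10⁻⁵ = 344.203 K, so T = 21.0 + 344.203 = 365.203 °C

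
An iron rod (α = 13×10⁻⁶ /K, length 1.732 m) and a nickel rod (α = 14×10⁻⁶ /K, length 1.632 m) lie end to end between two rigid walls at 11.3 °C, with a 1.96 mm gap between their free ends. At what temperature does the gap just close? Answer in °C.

α₁L₁ = 2.2516×10⁻⁵ m/K, α₂L₂ = 2.2848×10⁻⁵ m/K → total 4.5364×10⁻⁵ m/K
ΔT = g/(α₁L₁+α₂L₂) = 1.96×10⁻³ / 4.5364×10⁻⁵ = 43.206 K
T = 11.3 + 43.206 = 54.506 °C

T = 54.5 °C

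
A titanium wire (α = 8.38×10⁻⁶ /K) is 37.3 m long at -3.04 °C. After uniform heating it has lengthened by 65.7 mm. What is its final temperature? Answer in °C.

ΔL = αL₀ΔT ⇒ ΔT = ΔL / (αL₀)
ΔT = 65.7×10⁻³ m / (8.38×10⁻⁶ × 37.3 m) = 210.19 K
T = -3.04 + 210.19 = 207.15 °C

T = 207 °C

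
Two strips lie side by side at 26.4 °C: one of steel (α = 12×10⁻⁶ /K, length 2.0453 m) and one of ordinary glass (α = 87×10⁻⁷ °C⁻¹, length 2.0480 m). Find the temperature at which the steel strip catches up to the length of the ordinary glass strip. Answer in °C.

T = 427.8 °C

L₁(1 + α₁ΔT) = L₂(1 + α₂ΔT) ⇒ ΔT = (L₂ − L₁)/(α₁L₁ − α₂L₂)
L₂ − L₁ = 2.0480 − 2.0453 = 2.70×10⁻³ m
α₁L₁ − α₂L₂ = 12×10⁻⁶×2.0453 − 87×10⁻⁷×2.0480 = 6.726×10⁻⁶ m/K
ΔT = 2.70×10⁻³ / 6.726×10⁻⁶ = 401.427 K
T = 26.4 + 401.427 = 427.827 °C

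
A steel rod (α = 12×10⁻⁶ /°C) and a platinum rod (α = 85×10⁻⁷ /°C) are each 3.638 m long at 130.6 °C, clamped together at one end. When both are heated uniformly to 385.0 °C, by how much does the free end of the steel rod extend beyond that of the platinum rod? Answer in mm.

ΔT = 254.4 K
steel: ΔL = 12×10⁻⁶ × 3.638 m × 254.4 = 1.1106×10⁻² m = 11.106 mm
platinum: ΔL = 85×10⁻⁷ × 3.638 m × 254.4 = 7.8668×10⁻³ m = 7.8668 mm
difference = 11.106 − 7.8668 = 3.2392 mm

3.24 mm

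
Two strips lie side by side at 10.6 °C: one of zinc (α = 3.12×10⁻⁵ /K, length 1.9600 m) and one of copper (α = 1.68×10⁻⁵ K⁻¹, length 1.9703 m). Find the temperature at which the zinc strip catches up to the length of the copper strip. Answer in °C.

Equal length when α₁L₁ΔT − α₂L₂ΔT = L₂ − L₁ = 1.03×10⁻² m
α₁L₁ = 6.1152×10⁻⁵, α₂L₂ = 3.310104×10⁻⁵ → Δ(αL) = 2.805096×10⁻⁵ m/K
ΔT = 1.03×10⁻² / 2.805096×10⁻⁵ = 367.189 K, so T = 10.6 + 367.189 = 377.789 °C

T = 377.8 °C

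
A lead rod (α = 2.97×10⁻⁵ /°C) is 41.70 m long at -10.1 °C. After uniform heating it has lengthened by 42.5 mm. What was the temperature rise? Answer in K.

ΔT = 34.3 K

ΔL = αL₀ΔT ⇒ ΔT = ΔL / (αL₀)
ΔT = 42.5×10⁻³ m / (2.97×10⁻⁵ × 41.70 m) = 34.316 K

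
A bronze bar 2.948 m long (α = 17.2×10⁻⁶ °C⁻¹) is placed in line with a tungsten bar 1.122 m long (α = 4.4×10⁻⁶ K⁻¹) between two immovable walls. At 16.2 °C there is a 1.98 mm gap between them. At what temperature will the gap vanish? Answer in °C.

T = 51.8 °C

Gap closes when ΔL₁ + ΔL₂ = 1.98 mm = 1.98×10⁻³ m
(α₁L₁ + α₂L₂)ΔT = g
α₁L₁ + α₂L₂ = 17.2×10⁻⁶×2.948 + 4.4×10⁻⁶×1.122 = 5.56424×10⁻⁵ m/K
ΔT = 1.98×10⁻³ / 5.56424×10⁻⁵ = 35.584 K
T = 16.2 + 35.584 = 51.784 °C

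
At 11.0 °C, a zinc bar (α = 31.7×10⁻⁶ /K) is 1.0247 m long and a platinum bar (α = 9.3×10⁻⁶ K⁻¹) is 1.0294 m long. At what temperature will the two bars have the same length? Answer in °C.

T = 216.2 °C

L₁(1 + α₁ΔT) = L₂(1 + α₂ΔT) ⇒ ΔT = (L₂ − L₁)/(α₁L₁ − α₂L₂)
L₂ − L₁ = 1.0294 − 1.0247 = 4.70×10⁻³ m
α₁L₁ − α₂L₂ = 31.7×10⁻⁶×1.0247 − 9.3×10⁻⁶×1.0294 = 2.290957×10⁻⁵ m/K
ΔT = 4.70×10⁻³ / 2.290957×10⁻⁵ = 205.154 K
T = 11.0 + 205.154 = 216.154 °C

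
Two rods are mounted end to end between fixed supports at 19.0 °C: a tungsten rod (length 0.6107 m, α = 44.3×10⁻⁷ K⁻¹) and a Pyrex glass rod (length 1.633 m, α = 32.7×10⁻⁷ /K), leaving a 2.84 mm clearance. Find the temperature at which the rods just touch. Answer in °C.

Gap closes when ΔL₁ + ΔL₂ = 2.84 mm = 2.84×10⁻³ m
(α₁L₁ + α₂L₂)ΔT = g
α₁L₁ + α₂L₂ = 44.3×10⁻⁷×0.6107 + 32.7×10⁻⁷×1.633 = 8.045311×10⁻⁶ m/K
ΔT = 2.84×10⁻³ / 8.045311×10⁻⁶ = 353.00 K
T = 19.0 + 353.00 = 372.00 °C

T = 372 °C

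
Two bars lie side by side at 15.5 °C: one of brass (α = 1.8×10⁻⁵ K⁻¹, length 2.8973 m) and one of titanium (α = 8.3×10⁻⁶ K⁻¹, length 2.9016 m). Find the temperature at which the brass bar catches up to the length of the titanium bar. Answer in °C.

Equal length when α₁L₁ΔT − α₂L₂ΔT = L₂ − L₁ = 4.30×10⁻³ m
α₁L₁ = 5.21514×10⁻⁵, α₂L₂ = 2.408328×10⁻⁵ → Δ(αL) = 2.806812×10⁻⁵ m/K
ΔT = 4.30×10⁻³ / 2.806812×10⁻⁵ = 153.199 K, so T = 15.5 + 153.199 = 168.699 °C

T = 168.7 °C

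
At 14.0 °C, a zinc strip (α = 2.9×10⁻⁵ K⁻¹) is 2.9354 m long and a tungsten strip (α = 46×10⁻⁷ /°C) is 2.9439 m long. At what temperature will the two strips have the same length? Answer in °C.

T = 132.7 °C

L₁(1 + α₁ΔT) = L₂(1 + α₂ΔT) ⇒ ΔT = (L₂ − L₁)/(α₁L₁ − α₂L₂)
L₂ − L₁ = 2.9439 − 2.9354 = 8.50×10⁻³ m
α₁L₁ − α₂L₂ = 2.9×10⁻⁵×2.9354 − 46×10⁻⁷×2.9439 = 7.158466×10⁻⁵ m/K
ΔT = 8.50×10⁻³ / 7.158466×10⁻⁵ = 118.741 K
T = 14.0 + 118.741 = 132.741 °C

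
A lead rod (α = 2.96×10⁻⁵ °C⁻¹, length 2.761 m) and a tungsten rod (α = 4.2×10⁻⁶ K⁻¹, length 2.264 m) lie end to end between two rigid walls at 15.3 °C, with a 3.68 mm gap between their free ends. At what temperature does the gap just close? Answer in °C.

α₁L₁ = 8.17256×10⁻⁵ m/K, α₂L₂ = 9.5088×10⁻⁶ m/K → total 9.12344×10⁻⁵ m/K
ΔT = g/(α₁L₁+α₂L₂) = 3.68×10⁻³ / 9.12344×10⁻⁵ = 40.336 K
T = 15.3 + 40.336 = 55.636 °C

T = 55.6 °C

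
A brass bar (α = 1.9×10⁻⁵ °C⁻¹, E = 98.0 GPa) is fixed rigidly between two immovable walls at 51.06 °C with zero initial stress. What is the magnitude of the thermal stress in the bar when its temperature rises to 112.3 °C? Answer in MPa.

σ = 114 MPa

Fully constrained: the free strain ε = αΔT is blocked, so σ = Eε = EαΔT.
|ΔT| = 61.24 K
σ = 98.0×10⁹ × 1.9×10⁻⁵ × 61.24 = 1.14×10⁸ Pa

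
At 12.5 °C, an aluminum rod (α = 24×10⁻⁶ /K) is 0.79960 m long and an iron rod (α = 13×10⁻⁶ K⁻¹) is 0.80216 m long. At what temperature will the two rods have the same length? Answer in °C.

L₁(1 + α₁ΔT) = L₂(1 + α₂ΔT) ⇒ ΔT = (L₂ − L₁)/(α₁L₁ − α₂L₂)
L₂ − L₁ = 0.80216 − 0.79960 = 2.56×10⁻³ m
α₁L₁ − α₂L₂ = 24×10⁻⁶×0.79960 − 13×10⁻⁶×0.80216 = 8.76232×10⁻⁶ m/K
ΔT = 2.56×10⁻³ / 8.76232×10⁻⁶ = 292.160 K
T = 12.5 + 292.160 = 304.660 °C

T = 304.7 °C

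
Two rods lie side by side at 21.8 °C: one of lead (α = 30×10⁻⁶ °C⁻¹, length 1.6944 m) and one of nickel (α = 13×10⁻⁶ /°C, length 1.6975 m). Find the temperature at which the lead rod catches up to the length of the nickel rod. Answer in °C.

T = 129.6 °C

Equal length when α₁L₁ΔT − α₂L₂ΔT = L₂ − L₁ = 3.10×10⁻³ m
α₁L₁ = 5.0832×10⁻⁵, α₂L₂ = 2.20675×10⁻⁵ → Δ(αL) = 2.87645×10⁻⁵ m/K
ΔT = 3.10×10⁻³ / 2.87645×10⁻⁵ = 107.772 K, so T = 21.8 + 107.772 = 129.572 °C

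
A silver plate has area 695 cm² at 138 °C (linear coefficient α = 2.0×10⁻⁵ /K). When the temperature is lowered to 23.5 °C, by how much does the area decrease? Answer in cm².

Area coefficient ≈ 2α; |ΔT| = 114.5 K
ΔA = 2αA₀ΔT = 2(2.0×10⁻⁵)(695)(114.5) = 3.18 cm²

ΔA = 3.18 cm²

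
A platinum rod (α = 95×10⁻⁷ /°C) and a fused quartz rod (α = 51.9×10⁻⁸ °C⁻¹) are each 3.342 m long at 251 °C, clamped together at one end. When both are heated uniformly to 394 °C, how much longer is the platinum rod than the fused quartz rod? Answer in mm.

ΔT = 143 K
platinum: ΔL = 95×10⁻⁷ × 3.342 m × 143 = 4.5401×10⁻³ m = 4.5401 mm
fused quartz: ΔL = 51.9×10⁻⁸ × 3.342 m × 143 = 2.4803×10⁻⁴ m = 0.24803 mm
difference = 4.5401 − 0.24803 = 4.29207 mm

4.29 mm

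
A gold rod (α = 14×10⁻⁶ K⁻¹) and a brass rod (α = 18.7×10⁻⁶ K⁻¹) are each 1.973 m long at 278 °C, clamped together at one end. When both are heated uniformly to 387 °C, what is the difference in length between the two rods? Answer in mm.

ΔT = 109 K
gold: ΔL = 14×10⁻⁶ × 1.973 m × 109 = 3.0108×10⁻³ m = 3.0108 mm
brass: ΔL = 18.7×10⁻⁶ × 1.973 m × 109 = 4.0216×10⁻³ m = 4.0216 mm
difference = 4.0216 − 3.0108 = 1.0108 mm

1.01 mm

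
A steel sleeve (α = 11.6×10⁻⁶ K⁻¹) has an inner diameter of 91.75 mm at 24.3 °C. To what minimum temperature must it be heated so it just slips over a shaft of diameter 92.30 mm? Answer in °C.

T = 541 °C

Required Δd = 92.30 − 91.75 = 0.55 mm
Δd = αd₀ΔT ⇒ ΔT = Δd/(αd₀) = 0.55 / (11.6×10⁻⁶ × 91.75) = 516.77 K
T_min = 24.3 + 516.77 = 541.07 °C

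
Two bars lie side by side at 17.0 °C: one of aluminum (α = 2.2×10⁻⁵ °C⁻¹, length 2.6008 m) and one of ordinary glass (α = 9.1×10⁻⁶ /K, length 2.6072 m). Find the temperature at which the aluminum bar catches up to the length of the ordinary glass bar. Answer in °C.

Equal length when α₁L₁ΔT − α₂L₂ΔT = L₂ − L₁ = 6.40×10⁻³ m
α₁L₁ = 5.72176×10⁻⁵, α₂L₂ = 2.372552×10⁻⁵ → Δ(αL) = 3.349208×10⁻⁵ m/K
ΔT = 6.40×10⁻³ / 3.349208×10⁻⁵ = 191.090 K, so T = 17.0 + 191.090 = 208.090 °C

T = 208.1 °C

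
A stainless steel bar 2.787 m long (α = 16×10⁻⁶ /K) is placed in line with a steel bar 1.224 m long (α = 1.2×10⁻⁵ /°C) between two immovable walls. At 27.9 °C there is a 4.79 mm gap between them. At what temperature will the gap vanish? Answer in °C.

Gap closes when ΔL₁ + ΔL₂ = 4.79 mm = 4.79×10⁻³ m
(α₁L₁ + α₂L₂)ΔT = g
α₁L₁ + α₂L₂ = 16×10⁻⁶×2.787 + 1.2×10⁻⁵×1.224 = 5.928×10⁻⁵ m/K
ΔT = 4.79×10⁻³ / 5.928×10⁻⁵ = 80.80 K
T = 27.9 + 80.80 = 108.70 °C

T = 109 °C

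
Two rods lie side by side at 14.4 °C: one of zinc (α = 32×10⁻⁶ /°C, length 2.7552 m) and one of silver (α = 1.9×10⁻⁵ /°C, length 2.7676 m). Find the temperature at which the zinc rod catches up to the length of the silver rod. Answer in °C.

T = 362.9 °C

Equal length when α₁L₁ΔT − α₂L₂ΔT = L₂ − L₁ = 1.24×10⁻² m
α₁L₁ = 8.81664×10⁻⁵, α₂L₂ = 5.25844×10⁻⁵ → Δ(αL) = 3.5582×10⁻⁵ m/K
ΔT = 1.24×10⁻² / 3.5582×10⁻⁵ = 348.491 K, so T = 14.4 + 348.491 = 362.891 °C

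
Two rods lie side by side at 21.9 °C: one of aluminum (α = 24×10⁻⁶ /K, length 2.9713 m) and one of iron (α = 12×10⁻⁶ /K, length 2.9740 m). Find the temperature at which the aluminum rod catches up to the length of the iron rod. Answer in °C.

T = 97.69 °C

Equal length when α₁L₁ΔT − α₂L₂ΔT = L₂ − L₁ = 2.70×10⁻³ m
α₁L₁ = 7.13112×10⁻⁵, α₂L₂ = 3.5688×10⁻⁵ → Δ(αL) = 3.56232×10⁻⁵ m/K
ΔT = 2.70×10⁻³ / 3.56232×10⁻⁵ = 75.7933 K, so T = 21.9 + 75.7933 = 97.6933 °C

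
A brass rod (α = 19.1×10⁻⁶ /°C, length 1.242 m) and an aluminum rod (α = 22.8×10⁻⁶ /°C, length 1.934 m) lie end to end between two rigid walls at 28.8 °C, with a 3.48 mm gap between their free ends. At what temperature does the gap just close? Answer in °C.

T = 80.1 °C

α₁L₁ = 2.37222×10⁻⁵ m/K, α₂L₂ = 4.40952×10⁻⁵ m/K → total 6.78174×10⁻⁵ m/K
ΔT = g/(α₁L₁+α₂L₂) = 3.48×10⁻³ / 6.78174×10⁻⁵ = 51.314 K
T = 28.8 + 51.314 = 80.114 °C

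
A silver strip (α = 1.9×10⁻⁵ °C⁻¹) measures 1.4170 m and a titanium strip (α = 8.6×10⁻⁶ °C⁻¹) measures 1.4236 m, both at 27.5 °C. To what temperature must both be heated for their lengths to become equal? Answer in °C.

L₁(1 + α₁ΔT) = L₂(1 + α₂ΔT) ⇒ ΔT = (L₂ − L₁)/(α₁L₁ − α₂L₂)
L₂ − L₁ = 1.4236 − 1.4170 = 6.60×10⁻³ m
α₁L₁ − α₂L₂ = 1.9×10⁻⁵×1.4170 − 8.6×10⁻⁶×1.4236 = 1.468004×10⁻⁵ m/K
ΔT = 6.60×10⁻³ / 1.468004×10⁻⁵ = 449.590 K
T = 27.5 + 449.590 = 477.090 °C

T = 477.1 °C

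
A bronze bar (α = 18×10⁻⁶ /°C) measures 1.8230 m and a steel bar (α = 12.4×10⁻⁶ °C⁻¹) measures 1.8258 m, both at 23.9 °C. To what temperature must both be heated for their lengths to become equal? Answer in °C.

T = 299.1 °C

L₁(1 + α₁ΔT) = L₂(1 + α₂ΔT) ⇒ ΔT = (L₂ − L₁)/(α₁L₁ − α₂L₂)
L₂ − L₁ = 1.8258 − 1.8230 = 2.80×10⁻³ m
α₁L₁ − α₂L₂ = 18×10⁻⁶×1.8230 − 12.4×10⁻⁶×1.8258 = 1.017408×10⁻⁵ m/K
ΔT = 2.80×10⁻³ / 1.017408×10⁻⁵ = 275.209 K
T = 23.9 + 275.209 = 299.109 °C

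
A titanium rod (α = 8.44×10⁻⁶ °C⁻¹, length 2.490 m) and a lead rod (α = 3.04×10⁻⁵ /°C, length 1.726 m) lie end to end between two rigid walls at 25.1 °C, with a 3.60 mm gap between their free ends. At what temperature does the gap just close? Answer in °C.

Gap closes when ΔL₁ + ΔL₂ = 3.60 mm = 3.60×10⁻³ m
(α₁L₁ + α₂L₂)ΔT = g
α₁L₁ + α₂L₂ = 8.44×10⁻⁶×2.490 + 3.04×10⁻⁵×1.726 = 7.3486×10⁻⁵ m/K
ΔT = 3.60×10⁻³ / 7.3486×10⁻⁵ = 48.989 K
T = 25.1 + 48.989 = 74.089 °C

T = 74.1 °C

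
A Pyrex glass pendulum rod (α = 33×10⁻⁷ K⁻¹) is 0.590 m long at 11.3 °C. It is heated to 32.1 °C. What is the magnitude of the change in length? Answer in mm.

|ΔT| = |32.1 − 11.3| = 20.8 K
ΔL = αL₀ΔT = (33×10⁻⁷)(0.590)(20.8) = 4.05×10⁻⁵ m

ΔL = 0.0405 mm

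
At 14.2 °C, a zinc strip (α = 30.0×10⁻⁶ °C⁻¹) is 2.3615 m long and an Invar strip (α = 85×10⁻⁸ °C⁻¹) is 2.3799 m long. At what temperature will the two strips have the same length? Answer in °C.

L₁(1 + α₁ΔT) = L₂(1 + α₂ΔT) ⇒ ΔT = (L₂ − L₁)/(α₁L₁ − α₂L₂)
L₂ − L₁ = 2.3799 − 2.3615 = 1.84×10⁻² m
α₁L₁ − α₂L₂ = 30.0×10⁻⁶×2.3615 − 85×10⁻⁸×2.3799 = 6.8822085×10⁻⁵ m/K
ΔT = 1.84×10⁻² / 6.8822085×10⁻⁵ = 267.356 K
T = 14.2 + 267.356 = 281.556 °C

T = 281.6 °C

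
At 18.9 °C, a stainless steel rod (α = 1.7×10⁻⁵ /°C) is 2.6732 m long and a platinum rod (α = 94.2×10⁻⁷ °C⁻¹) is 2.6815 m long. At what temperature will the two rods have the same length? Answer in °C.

T = 430.1 °C

L₁(1 + α₁ΔT) = L₂(1 + α₂ΔT) ⇒ ΔT = (L₂ − L₁)/(α₁L₁ − α₂L₂)
L₂ − L₁ = 2.6815 − 2.6732 = 8.30×10⁻³ m
α₁L₁ − α₂L₂ = 1.7×10⁻⁵×2.6732 − 94.2×10⁻⁷×2.6815 = 2.018467×10⁻⁵ m/K
ΔT = 8.30×10⁻³ / 2.018467×10⁻⁵ = 411.203 K
T = 18.9 + 411.203 = 430.103 °C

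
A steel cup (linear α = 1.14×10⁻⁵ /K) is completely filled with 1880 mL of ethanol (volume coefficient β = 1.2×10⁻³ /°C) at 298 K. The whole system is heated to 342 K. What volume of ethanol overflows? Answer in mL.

96.4 mL

The cup also expands: β_container ≈ 3α = 3.42×10⁻⁵ /K
Net overflow = V₀(β_liq − 3α_cont)ΔT
β − 3α = 1.20×10⁻³ − 3.42×10⁻⁵ = 1.1658×10⁻³ /K; ΔT = 44 K
ΔV = 1880 × 1.1658×10⁻³ × 44 = 96.4 mL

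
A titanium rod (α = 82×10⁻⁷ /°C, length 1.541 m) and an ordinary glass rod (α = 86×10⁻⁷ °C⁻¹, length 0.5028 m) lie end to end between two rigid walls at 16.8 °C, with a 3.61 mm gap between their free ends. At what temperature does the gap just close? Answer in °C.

Gap closes when ΔL₁ + ΔL₂ = 3.61 mm = 3.61×10⁻³ m
(α₁L₁ + α₂L₂)ΔT = g
α₁L₁ + α₂L₂ = 82×10⁻⁷×1.541 + 86×10⁻⁷×0.5028 = 1.696028×10⁻⁵ m/K
ΔT = 3.61×10⁻³ / 1.696028×10⁻⁵ = 212.85 K
T = 16.8 + 212.85 = 229.65 °C

T = 230 °C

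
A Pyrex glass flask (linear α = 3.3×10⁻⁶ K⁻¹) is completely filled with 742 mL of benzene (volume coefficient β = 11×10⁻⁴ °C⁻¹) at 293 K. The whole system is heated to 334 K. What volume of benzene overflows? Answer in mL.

33.2 mL

The flask also expands: β_container ≈ 3α = 9.9×10⁻⁶ /K
Net overflow = V₀(β_liq − 3α_cont)ΔT
β − 3α = 1.10×10⁻³ − 9.9×10⁻⁶ = 1.0901×10⁻³ /K; ΔT = 41 K
ΔV = 742 × 1.0901×10⁻³ × 41 = 33.2 mL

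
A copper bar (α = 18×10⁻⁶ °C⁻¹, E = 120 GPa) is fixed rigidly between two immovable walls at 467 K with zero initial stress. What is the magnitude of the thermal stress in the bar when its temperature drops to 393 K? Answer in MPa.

σ = 160 MPa

Fully constrained: the free strain ε = αΔT is blocked, so σ = Eε = EαΔT.
|ΔT| = 74 K
σ = 120×10⁹ × 18×10⁻⁶ × 74 = 1.60×10⁸ Pa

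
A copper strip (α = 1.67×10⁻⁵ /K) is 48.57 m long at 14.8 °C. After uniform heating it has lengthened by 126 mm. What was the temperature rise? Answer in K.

ΔL = αL₀ΔT ⇒ ΔT = ΔL / (αL₀)
ΔT = 126×10⁻³ m / (1.67×10⁻⁵ × 48.57 m) = 155.34 K

ΔT = 155 K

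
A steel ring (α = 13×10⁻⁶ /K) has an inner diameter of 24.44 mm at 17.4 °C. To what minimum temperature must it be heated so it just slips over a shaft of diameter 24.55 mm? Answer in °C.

Required Δd = 24.55 − 24.44 = 0.11 mm
Δd = αd₀ΔT ⇒ ΔT = Δd/(αd₀) = 0.11 / (13×10⁻⁶ × 24.44) = 346.22 K
T_min = 17.4 + 346.22 = 363.62 °C

T = 364 °C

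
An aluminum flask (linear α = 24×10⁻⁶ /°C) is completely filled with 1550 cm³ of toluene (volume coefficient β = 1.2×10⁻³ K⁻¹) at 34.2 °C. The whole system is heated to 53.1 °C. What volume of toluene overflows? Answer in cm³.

33.0 cm³

The flask also expands: β_container ≈ 3α = 7.2×10⁻⁵ /K
Net overflow = V₀(β_liq − 3α_cont)ΔT
β − 3α = 1.20×10⁻³ − 7.2×10⁻⁵ = 1.128×10⁻³ /K; ΔT = 18.9 K
ΔV = 1550 × 1.128×10⁻³ × 18.9 = 33.0 cm³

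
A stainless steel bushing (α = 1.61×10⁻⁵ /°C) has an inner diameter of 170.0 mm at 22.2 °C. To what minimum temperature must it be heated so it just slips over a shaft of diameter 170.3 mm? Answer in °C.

Required Δd = 170.3 − 170.0 = 0.3 mm
Δd = αd₀ΔT ⇒ ΔT = Δd/(αd₀) = 0.3 / (1.61×10⁻⁵ × 170.0) = 109.61 K
T_min = 22.2 + 109.61 = 131.81 °C

T = 132 °C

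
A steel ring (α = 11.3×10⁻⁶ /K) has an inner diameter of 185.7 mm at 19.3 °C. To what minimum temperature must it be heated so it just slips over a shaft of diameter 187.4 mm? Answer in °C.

Required Δd = 187.4 − 185.7 = 1.7 mm
Δd = αd₀ΔT ⇒ ΔT = Δd/(αd₀) = 1.7 / (11.3×10⁻⁶ × 185.7) = 810.14 K
T_min = 19.3 + 810.14 = 829.44 °C

T = 829 °C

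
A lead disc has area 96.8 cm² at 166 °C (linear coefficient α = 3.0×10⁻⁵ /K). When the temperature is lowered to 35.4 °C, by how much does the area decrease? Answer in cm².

ΔA = 0.759 cm²

Area coefficient ≈ 2α; |ΔT| = 130.6 K
ΔA = 2αA₀ΔT = 2(3.0×10⁻⁵)(96.8)(130.6) = 0.759 cm²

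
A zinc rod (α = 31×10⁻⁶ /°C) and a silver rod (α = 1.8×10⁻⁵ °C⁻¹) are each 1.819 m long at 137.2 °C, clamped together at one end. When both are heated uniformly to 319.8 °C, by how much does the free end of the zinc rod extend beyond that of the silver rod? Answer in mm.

ΔT = 182.6 K
zinc: ΔL = 31×10⁻⁶ × 1.819 m × 182.6 = 1.0297×10⁻² m = 10.297 mm
silver: ΔL = 1.8×10⁻⁵ × 1.819 m × 182.6 = 5.9787×10⁻³ m = 5.9787 mm
difference = 10.297 − 5.9787 = 4.3183 mm

4.32 mm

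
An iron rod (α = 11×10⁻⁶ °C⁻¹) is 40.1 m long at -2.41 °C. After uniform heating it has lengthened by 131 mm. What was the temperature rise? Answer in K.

ΔT = 297 K

ΔL = αL₀ΔT ⇒ ΔT = ΔL / (αL₀)
ΔT = 131×10⁻³ m / (11×10⁻⁶ × 40.1 m) = 296.98 K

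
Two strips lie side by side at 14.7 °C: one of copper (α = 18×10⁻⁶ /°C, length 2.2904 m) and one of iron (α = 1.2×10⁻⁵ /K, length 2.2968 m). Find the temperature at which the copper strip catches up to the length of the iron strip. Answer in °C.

T = 483.0 °C

Equal length when α₁L₁ΔT − α₂L₂ΔT = L₂ − L₁ = 6.40×10⁻³ m
α₁L₁ = 4.12272×10⁻⁵, α₂L₂ = 2.75616×10⁻⁵ → Δ(αL) = 1.36656×10⁻⁵ m/K
ΔT = 6.40×10⁻³ / 1.36656×10⁻⁵ = 468.329 K, so T = 14.7 + 468.329 = 483.029 °C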